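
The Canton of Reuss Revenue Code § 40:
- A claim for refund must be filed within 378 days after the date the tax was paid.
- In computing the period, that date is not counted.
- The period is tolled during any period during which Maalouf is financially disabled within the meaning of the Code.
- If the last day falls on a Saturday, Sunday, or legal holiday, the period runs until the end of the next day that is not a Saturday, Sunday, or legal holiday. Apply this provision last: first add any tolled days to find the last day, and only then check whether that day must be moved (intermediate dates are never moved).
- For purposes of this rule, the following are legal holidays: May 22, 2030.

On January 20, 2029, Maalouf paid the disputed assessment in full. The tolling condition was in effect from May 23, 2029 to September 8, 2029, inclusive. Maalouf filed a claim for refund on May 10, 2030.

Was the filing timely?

378 days after January 20, 2029 is February 2, 2030.
From May 23, 2029 through September 8, 2029 inclusive is 109 days; tolling adds 109 days: February 2, 2030 + 109 days = May 22, 2030.
May 22, 2030 is a listed holiday. The next qualifying day is May 23, 2030.
The deadline is May 23, 2030; the filing on May 10, 2030 is on or before that date.

Yes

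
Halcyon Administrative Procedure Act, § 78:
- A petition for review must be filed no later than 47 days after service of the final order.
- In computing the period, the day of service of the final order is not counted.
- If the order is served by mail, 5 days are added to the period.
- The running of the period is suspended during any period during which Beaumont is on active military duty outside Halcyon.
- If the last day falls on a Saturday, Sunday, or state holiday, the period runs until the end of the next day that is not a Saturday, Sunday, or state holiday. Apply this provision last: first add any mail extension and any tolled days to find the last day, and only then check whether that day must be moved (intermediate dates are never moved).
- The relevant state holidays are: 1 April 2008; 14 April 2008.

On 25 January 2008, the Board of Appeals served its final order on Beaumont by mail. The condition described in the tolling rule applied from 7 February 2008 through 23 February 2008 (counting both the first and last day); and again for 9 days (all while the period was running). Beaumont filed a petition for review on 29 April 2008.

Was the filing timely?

No

47 days after 25 January 2008 is March 12, 2008.
Service was by mail, adding 5 days: March 12, 2008 + 5 days = March 17, 2008.
From February 7, 2008 through February 23, 2008 inclusive is 17 days; tolling adds 17 days: March 17, 2008 + 17 days = April 3, 2008.
Tolling adds 9 days: April 3, 2008 + 9 days = April 12, 2008.
April 12, 2008 is Saturday; April 13, 2008 is Sunday; April 14, 2008 is a listed holiday. The next qualifying day is April 15, 2008.
The deadline is April 15, 2008; the filing on April 29, 2008 is after that date.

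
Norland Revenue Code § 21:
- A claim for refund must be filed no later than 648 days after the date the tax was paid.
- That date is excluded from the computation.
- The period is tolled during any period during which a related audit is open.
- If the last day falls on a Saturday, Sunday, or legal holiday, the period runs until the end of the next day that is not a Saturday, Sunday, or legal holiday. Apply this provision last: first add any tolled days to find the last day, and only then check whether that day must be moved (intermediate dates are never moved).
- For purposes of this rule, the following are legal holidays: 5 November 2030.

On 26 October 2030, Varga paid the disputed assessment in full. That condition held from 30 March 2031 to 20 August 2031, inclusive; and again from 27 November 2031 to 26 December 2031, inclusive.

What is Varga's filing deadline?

648 days after 26 October 2030 is August 4, 2032.
From March 30, 2031 through August 20, 2031 inclusive is 144 days; tolling adds 144 days: August 4, 2032 + 144 days = December 26, 2032.
From November 27, 2031 through December 26, 2031 inclusive is 30 days; tolling adds 30 days: December 26, 2032 + 30 days = January 25, 2033.
January 25, 2033 is a Tuesday and not a legal holiday, so no extension applies.

January 25, 2033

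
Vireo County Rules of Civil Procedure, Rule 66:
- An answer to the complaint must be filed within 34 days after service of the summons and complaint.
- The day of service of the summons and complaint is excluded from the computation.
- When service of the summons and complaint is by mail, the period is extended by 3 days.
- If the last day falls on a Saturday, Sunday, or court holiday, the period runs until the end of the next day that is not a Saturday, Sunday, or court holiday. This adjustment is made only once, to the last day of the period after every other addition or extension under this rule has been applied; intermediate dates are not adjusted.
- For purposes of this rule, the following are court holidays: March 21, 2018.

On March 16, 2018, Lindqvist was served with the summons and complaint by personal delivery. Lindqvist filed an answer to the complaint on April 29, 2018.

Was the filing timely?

34 days after March 16, 2018 is April 19, 2018.
Service was not by mail, so no mail extension applies.
April 19, 2018 is a Thursday and not a court holiday, so no extension applies.
The deadline is April 19, 2018; the filing on April 29, 2018 is after that date.

No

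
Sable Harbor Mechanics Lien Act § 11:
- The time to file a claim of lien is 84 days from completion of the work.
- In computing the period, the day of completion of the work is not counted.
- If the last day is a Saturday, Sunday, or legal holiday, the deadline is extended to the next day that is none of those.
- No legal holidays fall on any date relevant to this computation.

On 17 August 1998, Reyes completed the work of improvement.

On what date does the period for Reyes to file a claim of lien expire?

November 9, 1998

84 days after 17 August 1998 is November 9, 1998.
November 9, 1998 is a Monday and not a legal holiday, so no extension applies.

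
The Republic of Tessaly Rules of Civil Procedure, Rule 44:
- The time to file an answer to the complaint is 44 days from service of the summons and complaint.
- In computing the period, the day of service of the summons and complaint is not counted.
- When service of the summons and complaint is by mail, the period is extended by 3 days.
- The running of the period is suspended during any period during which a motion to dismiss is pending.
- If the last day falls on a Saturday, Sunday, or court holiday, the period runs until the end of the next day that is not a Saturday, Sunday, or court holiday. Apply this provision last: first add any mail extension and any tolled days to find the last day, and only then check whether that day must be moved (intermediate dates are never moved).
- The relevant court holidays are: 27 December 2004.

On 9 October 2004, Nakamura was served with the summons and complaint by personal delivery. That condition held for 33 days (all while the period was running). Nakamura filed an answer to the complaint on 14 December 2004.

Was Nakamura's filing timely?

Yes

44 days after 9 October 2004 is November 22, 2004.
Service was not by mail, so no mail extension applies.
Tolling adds 33 days: November 22, 2004 + 33 days = December 25, 2004.
December 25, 2004 is Saturday; December 26, 2004 is Sunday; December 27, 2004 is a listed holiday. The next qualifying day is December 28, 2004.
The deadline is December 28, 2004; the filing on December 14, 2004 is on or before that date.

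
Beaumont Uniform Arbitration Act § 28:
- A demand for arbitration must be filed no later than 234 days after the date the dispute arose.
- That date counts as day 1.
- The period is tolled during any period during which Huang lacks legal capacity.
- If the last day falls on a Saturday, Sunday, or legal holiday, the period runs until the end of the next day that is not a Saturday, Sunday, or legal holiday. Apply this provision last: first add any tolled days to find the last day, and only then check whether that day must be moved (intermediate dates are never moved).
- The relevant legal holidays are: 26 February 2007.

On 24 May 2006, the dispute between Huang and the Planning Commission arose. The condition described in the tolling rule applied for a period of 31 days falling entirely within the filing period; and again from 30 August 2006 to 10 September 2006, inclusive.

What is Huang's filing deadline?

Counting 24 May 2006 as day 1, day 234 is January 12, 2007.
Tolling adds 31 days: January 12, 2007 + 31 days = February 12, 2007.
From August 30, 2006 through September 10, 2006 inclusive is 12 days; tolling adds 12 days: February 12, 2007 + 12 days = February 24, 2007.
February 24, 2007 is Saturday; February 25, 2007 is Sunday; February 26, 2007 is a listed holiday. The next qualifying day is February 27, 2007.

February 27, 2007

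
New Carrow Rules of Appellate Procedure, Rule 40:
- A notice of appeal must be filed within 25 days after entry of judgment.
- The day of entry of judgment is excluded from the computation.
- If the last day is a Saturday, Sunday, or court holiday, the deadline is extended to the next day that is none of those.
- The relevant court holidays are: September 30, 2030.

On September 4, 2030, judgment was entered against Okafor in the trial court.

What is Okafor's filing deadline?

25 days after September 4, 2030 is September 29, 2030.
September 29, 2030 is Sunday; September 30, 2030 is a listed holiday. The next qualifying day is October 1, 2030.

October 1, 2030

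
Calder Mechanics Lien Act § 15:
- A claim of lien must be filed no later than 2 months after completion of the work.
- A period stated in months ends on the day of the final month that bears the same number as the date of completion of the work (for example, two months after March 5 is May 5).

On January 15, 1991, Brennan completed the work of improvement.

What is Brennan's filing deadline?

March 15, 1991

2 months after January 15, 1991 is March 15, 1991.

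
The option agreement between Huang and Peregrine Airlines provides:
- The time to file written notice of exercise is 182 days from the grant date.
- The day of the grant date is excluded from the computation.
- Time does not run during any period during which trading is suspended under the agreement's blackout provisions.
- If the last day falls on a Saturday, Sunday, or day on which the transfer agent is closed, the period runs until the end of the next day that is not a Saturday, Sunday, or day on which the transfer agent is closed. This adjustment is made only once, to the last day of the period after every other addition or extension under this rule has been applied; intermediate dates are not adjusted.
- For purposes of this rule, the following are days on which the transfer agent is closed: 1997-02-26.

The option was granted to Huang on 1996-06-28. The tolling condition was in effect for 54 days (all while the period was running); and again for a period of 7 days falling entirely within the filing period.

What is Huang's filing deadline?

February 27, 1997

182 days after 1996-06-28 is December 27, 1996.
Tolling adds 54 days: December 27, 1996 + 54 days = February 19, 1997.
Tolling adds 7 days: February 19, 1997 + 7 days = February 26, 1997.
February 26, 1997 is a listed holiday. The next qualifying day is February 27, 1997.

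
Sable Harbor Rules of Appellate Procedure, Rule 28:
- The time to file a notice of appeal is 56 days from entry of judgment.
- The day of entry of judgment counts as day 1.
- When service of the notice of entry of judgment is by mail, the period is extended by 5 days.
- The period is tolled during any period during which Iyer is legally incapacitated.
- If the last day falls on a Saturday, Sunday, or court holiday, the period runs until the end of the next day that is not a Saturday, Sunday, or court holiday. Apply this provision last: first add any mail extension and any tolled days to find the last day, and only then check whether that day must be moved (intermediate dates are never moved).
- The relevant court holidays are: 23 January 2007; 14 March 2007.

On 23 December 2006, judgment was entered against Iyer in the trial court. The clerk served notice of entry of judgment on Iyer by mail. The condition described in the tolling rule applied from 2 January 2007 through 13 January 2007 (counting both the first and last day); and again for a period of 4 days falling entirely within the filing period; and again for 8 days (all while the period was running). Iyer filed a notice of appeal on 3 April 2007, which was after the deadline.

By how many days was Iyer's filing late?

Counting 23 December 2006 as day 1, day 56 is February 16, 2007.
Service was by mail, adding 5 days: February 16, 2007 + 5 days = February 21, 2007.
From January 2, 2007 through January 13, 2007 inclusive is 12 days; tolling adds 12 days: February 21, 2007 + 12 days = March 5, 2007.
Tolling adds 4 days: March 5, 2007 + 4 days = March 9, 2007.
Tolling adds 8 days: March 9, 2007 + 8 days = March 17, 2007.
March 17, 2007 is Saturday; March 18, 2007 is Sunday. The next qualifying day is March 19, 2007.
The deadline is March 19, 2007; from March 19, 2007 to April 3, 2007 is 15 days.

15 days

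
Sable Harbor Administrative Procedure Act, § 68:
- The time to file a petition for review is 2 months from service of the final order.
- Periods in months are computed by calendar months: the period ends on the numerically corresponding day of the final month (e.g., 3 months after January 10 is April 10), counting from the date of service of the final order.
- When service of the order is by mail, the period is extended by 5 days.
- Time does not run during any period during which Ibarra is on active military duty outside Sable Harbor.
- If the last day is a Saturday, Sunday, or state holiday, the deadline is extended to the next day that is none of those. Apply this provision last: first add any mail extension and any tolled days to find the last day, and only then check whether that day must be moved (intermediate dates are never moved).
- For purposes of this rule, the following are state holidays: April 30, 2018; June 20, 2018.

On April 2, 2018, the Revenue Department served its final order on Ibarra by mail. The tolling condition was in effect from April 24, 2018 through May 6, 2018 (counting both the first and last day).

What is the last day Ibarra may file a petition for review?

June 21, 2018

2 months after April 2, 2018 is June 2, 2018.
Service was by mail, adding 5 days: June 2, 2018 + 5 days = June 7, 2018.
From April 24, 2018 through May 6, 2018 inclusive is 13 days; tolling adds 13 days: June 7, 2018 + 13 days = June 20, 2018.
June 20, 2018 is a listed holiday. The next qualifying day is June 21, 2018.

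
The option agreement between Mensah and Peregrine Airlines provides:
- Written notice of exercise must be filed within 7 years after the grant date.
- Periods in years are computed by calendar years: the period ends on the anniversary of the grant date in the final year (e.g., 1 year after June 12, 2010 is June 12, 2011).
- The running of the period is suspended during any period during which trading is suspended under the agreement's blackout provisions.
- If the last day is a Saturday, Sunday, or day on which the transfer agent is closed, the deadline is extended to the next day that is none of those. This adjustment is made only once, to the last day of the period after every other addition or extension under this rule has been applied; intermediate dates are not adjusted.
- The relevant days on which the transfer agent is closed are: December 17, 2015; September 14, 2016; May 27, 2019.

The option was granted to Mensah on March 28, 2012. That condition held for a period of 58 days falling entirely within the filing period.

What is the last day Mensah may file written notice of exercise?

7 years after March 28, 2012 is March 28, 2019.
Tolling adds 58 days: March 28, 2019 + 58 days = May 25, 2019.
May 25, 2019 is Saturday; May 26, 2019 is Sunday; May 27, 2019 is a listed holiday. The next qualifying day is May 28, 2019.

May 28, 2019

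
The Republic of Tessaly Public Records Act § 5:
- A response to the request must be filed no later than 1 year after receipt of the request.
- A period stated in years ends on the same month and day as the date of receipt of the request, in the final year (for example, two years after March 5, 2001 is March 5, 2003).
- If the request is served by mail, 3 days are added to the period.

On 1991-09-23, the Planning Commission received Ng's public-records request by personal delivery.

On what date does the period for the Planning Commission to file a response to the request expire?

September 23, 1992

1 year after 1991-09-23 is September 23, 1992.
Service was not by mail, so no mail extension applies.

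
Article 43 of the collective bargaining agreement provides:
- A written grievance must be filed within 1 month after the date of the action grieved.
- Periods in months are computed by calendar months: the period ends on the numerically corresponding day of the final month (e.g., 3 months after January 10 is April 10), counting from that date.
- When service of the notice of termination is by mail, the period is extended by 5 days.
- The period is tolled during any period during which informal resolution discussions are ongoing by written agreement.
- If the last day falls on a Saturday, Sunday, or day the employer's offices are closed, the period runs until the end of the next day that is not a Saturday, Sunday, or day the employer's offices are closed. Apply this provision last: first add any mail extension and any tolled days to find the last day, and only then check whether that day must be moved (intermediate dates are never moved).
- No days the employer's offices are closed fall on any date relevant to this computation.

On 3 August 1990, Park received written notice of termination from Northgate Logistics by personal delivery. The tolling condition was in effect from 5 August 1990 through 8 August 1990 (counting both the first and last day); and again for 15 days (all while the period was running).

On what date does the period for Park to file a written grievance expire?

1 month after 3 August 1990 is September 3, 1990.
Service was not by mail, so no mail extension applies.
From August 5, 1990 through August 8, 1990 inclusive is 4 days; tolling adds 4 days: September 3, 1990 + 4 days = September 7, 1990.
Tolling adds 15 days: September 7, 1990 + 15 days = September 22, 1990.
September 22, 1990 is Saturday; September 23, 1990 is Sunday. The next qualifying day is September 24, 1990.

September 24, 1990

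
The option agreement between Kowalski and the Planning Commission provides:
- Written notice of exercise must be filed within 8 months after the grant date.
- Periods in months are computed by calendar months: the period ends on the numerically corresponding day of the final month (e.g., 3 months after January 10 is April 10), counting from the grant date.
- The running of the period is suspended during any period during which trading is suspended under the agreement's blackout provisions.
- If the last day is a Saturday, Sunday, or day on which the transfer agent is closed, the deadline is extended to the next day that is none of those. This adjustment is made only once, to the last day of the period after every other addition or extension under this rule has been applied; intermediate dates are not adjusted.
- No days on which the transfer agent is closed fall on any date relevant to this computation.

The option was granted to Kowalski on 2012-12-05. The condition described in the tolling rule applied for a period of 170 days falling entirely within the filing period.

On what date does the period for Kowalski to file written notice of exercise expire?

8 months after 2012-12-05 is August 5, 2013.
Tolling adds 170 days: August 5, 2013 + 170 days = January 22, 2014.
January 22, 2014 is a Wednesday and not a day on which the transfer agent is closed, so no extension applies.

January 22, 2014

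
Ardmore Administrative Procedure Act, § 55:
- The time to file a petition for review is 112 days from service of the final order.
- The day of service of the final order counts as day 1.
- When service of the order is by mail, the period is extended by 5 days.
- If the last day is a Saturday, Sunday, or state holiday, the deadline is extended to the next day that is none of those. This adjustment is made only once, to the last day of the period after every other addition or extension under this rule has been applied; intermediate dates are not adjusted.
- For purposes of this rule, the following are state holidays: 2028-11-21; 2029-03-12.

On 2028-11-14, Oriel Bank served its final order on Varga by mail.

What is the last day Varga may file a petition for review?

Counting 2028-11-14 as day 1, day 112 is March 5, 2029.
Service was by mail, adding 5 days: March 5, 2029 + 5 days = March 10, 2029.
March 10, 2029 is Saturday; March 11, 2029 is Sunday; March 12, 2029 is a listed holiday. The next qualifying day is March 13, 2029.

March 13, 2029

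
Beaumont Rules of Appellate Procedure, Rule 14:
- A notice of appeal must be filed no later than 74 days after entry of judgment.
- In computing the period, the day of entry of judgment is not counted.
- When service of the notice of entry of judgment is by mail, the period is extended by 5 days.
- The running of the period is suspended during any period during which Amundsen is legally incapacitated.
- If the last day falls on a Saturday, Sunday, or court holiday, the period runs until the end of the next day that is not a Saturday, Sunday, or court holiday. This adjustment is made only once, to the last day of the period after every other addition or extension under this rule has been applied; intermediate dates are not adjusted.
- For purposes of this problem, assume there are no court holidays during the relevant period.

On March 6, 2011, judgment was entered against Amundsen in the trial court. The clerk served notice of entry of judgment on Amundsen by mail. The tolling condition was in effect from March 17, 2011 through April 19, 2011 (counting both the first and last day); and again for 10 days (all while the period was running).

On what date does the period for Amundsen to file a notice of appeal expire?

74 days after March 6, 2011 is May 19, 2011.
Service was by mail, adding 5 days: May 19, 2011 + 5 days = May 24, 2011.
From March 17, 2011 through April 19, 2011 inclusive is 34 days; tolling adds 34 days: May 24, 2011 + 34 days = June 27, 2011.
Tolling adds 10 days: June 27, 2011 + 10 days = July 7, 2011.
July 7, 2011 is a Thursday and not a court holiday, so no extension applies.

July 7, 2011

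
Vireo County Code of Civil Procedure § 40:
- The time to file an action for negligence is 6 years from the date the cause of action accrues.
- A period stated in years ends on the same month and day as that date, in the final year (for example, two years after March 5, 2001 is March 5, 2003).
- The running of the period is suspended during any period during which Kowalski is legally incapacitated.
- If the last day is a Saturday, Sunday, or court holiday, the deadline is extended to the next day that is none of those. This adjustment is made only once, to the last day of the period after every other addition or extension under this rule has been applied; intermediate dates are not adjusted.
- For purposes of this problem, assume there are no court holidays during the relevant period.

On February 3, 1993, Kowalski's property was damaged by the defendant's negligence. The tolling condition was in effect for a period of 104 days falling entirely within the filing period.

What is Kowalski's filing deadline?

May 18, 1999

6 years after February 3, 1993 is February 3, 1999.
Tolling adds 104 days: February 3, 1999 + 104 days = May 18, 1999.
May 18, 1999 is a Tuesday and not a court holiday, so no extension applies.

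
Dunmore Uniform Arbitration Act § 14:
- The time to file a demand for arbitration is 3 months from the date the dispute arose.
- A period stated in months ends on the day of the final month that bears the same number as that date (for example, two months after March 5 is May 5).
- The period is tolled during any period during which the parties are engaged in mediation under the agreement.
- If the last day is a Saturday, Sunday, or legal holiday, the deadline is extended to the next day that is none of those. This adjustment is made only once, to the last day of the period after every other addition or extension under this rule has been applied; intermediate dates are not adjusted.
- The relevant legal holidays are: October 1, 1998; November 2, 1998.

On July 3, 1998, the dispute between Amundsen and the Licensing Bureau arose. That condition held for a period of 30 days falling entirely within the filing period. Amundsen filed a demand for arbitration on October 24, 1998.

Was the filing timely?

3 months after July 3, 1998 is October 3, 1998.
Tolling adds 30 days: October 3, 1998 + 30 days = November 2, 1998.
November 2, 1998 is a listed holiday. The next qualifying day is November 3, 1998.
The deadline is November 3, 1998; the filing on October 24, 1998 is on or before that date.

Yes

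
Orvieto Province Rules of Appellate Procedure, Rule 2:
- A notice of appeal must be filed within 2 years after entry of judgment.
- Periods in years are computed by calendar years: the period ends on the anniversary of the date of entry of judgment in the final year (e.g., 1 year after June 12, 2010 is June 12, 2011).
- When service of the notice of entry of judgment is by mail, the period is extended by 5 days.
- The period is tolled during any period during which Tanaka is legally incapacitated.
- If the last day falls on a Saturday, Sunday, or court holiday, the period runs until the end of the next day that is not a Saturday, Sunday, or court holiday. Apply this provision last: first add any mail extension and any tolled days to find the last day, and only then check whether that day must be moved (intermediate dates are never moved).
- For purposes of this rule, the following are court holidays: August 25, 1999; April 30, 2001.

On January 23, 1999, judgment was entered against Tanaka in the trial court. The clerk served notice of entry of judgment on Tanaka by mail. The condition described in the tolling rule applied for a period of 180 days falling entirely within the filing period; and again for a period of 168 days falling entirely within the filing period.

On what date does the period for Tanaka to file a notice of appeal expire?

January 11, 2002

2 years after January 23, 1999 is January 23, 2001.
Service was by mail, adding 5 days: January 23, 2001 + 5 days = January 28, 2001.
Tolling adds 180 days: January 28, 2001 + 180 days = July 27, 2001.
Tolling adds 168 days: July 27, 2001 + 168 days = January 11, 2002.
January 11, 2002 is a Friday and not a court holiday, so no extension applies.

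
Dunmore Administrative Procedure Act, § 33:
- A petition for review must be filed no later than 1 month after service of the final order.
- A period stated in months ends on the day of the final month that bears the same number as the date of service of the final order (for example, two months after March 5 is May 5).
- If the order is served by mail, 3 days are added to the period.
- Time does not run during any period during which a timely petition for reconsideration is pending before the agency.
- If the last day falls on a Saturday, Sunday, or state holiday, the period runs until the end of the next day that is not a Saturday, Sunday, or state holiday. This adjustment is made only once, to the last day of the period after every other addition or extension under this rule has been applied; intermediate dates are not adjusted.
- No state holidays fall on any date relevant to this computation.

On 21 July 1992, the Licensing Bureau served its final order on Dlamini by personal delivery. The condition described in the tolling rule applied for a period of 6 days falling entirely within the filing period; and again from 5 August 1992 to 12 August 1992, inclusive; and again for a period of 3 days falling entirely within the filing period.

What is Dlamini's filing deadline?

September 7, 1992

1 month after 21 July 1992 is August 21, 1992.
Service was not by mail, so no mail extension applies.
Tolling adds 6 days: August 21, 1992 + 6 days = August 27, 1992.
From August 5, 1992 through August 12, 1992 inclusive is 8 days; tolling adds 8 days: August 27, 1992 + 8 days = September 4, 1992.
Tolling adds 3 days: September 4, 1992 + 3 days = September 7, 1992.
September 7, 1992 is a Monday and not a state holiday, so no extension applies.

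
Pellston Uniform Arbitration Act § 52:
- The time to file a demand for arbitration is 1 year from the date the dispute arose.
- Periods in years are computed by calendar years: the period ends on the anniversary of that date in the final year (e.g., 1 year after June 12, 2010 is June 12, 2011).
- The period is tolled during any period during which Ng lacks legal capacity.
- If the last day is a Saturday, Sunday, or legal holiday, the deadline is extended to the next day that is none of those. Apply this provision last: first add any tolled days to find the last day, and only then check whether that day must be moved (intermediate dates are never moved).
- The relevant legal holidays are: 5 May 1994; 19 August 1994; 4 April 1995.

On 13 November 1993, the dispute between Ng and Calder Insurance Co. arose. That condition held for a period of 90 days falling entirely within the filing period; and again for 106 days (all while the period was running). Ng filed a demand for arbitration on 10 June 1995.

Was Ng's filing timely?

1 year after 13 November 1993 is November 13, 1994.
Tolling adds 90 days: November 13, 1994 + 90 days = February 11, 1995.
Tolling adds 106 days: February 11, 1995 + 106 days = May 28, 1995.
May 28, 1995 is Sunday. The next qualifying day is May 29, 1995.
The deadline is May 29, 1995; the filing on June 10, 1995 is after that date.

No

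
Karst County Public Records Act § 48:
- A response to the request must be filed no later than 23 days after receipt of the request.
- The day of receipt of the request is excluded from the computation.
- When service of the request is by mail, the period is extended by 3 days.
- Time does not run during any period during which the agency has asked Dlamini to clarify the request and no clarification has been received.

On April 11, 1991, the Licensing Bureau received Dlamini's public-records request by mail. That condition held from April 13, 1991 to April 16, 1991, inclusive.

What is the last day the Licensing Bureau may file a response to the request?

May 11, 1991

23 days after April 11, 1991 is May 4, 1991.
Service was by mail, adding 3 days: May 4, 1991 + 3 days = May 7, 1991.
From April 13, 1991 through April 16, 1991 inclusive is 4 days; tolling adds 4 days: May 7, 1991 + 4 days = May 11, 1991.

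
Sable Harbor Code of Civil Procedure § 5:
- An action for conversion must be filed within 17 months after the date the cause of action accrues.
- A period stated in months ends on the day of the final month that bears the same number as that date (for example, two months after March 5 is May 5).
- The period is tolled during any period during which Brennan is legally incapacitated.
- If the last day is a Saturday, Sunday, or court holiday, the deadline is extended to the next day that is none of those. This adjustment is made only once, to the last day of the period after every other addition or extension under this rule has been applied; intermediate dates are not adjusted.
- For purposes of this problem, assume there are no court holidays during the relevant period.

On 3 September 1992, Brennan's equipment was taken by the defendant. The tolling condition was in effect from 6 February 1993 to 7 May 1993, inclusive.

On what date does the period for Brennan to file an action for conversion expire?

17 months after 3 September 1992 is February 3, 1994.
From February 6, 1993 through May 7, 1993 inclusive is 91 days; tolling adds 91 days: February 3, 1994 + 91 days = May 5, 1994.
May 5, 1994 is a Thursday and not a court holiday, so no extension applies.

May 5, 1994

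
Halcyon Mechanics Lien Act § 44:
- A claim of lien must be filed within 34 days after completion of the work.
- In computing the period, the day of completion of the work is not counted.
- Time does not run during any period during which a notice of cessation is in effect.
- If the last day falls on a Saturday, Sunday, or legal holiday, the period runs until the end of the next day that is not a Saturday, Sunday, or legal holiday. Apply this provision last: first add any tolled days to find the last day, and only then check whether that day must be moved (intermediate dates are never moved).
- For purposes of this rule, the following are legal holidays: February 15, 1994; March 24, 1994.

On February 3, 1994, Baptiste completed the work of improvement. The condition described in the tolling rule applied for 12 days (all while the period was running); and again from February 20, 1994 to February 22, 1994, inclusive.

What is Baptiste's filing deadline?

34 days after February 3, 1994 is March 9, 1994.
Tolling adds 12 days: March 9, 1994 + 12 days = March 21, 1994.
From February 20, 1994 through February 22, 1994 inclusive is 3 days; tolling adds 3 days: March 21, 1994 + 3 days = March 24, 1994.
March 24, 1994 is a listed holiday. The next qualifying day is March 25, 1994.

March 25, 1994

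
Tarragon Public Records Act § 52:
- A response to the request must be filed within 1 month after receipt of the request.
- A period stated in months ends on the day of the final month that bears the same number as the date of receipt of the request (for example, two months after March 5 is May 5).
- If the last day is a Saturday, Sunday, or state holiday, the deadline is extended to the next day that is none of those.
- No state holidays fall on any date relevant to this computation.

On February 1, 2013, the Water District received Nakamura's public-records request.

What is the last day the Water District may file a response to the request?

1 month after February 1, 2013 is March 1, 2013.
March 1, 2013 is a Friday and not a state holiday, so no extension applies.

March 1, 2013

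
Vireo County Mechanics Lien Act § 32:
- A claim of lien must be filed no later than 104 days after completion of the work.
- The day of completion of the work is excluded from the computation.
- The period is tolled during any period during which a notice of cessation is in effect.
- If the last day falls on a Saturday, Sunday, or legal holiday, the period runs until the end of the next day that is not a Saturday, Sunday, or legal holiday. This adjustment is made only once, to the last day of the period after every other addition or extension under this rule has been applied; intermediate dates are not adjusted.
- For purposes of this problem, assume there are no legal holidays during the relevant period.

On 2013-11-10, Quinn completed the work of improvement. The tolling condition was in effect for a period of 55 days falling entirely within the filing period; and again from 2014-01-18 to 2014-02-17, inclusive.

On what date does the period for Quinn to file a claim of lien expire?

104 days after 2013-11-10 is February 22, 2014.
Tolling adds 55 days: February 22, 2014 + 55 days = April 18, 2014.
From January 18, 2014 through February 17, 2014 inclusive is 31 days; tolling adds 31 days: April 18, 2014 + 31 days = May 19, 2014.
May 19, 2014 is a Monday and not a legal holiday, so no extension applies.

May 19, 2014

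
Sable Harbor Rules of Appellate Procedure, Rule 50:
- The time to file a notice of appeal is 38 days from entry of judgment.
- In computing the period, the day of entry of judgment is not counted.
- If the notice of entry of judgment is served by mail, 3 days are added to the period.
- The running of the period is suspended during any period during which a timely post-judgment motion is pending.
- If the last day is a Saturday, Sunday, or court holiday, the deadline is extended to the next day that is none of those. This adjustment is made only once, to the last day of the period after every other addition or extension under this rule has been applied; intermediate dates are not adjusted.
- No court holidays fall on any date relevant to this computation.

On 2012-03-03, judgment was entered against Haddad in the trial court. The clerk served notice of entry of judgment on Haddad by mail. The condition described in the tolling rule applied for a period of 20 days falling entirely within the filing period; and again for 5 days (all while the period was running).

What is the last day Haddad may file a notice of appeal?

May 8, 2012

38 days after 2012-03-03 is April 10, 2012.
Service was by mail, adding 3 days: April 10, 2012 + 3 days = April 13, 2012.
Tolling adds 20 days: April 13, 2012 + 20 days = May 3, 2012.
Tolling adds 5 days: May 3, 2012 + 5 days = May 8, 2012.
May 8, 2012 is a Tuesday and not a court holiday, so no extension applies.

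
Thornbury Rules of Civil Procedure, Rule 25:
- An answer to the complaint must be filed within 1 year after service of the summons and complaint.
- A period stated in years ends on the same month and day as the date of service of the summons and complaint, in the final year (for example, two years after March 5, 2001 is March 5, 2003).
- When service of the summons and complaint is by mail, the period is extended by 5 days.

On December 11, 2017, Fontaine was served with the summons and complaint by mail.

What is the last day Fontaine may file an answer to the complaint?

1 year after December 11, 2017 is December 11, 2018.
Service was by mail, adding 5 days: December 11, 2018 + 5 days = December 16, 2018.

December 16, 2018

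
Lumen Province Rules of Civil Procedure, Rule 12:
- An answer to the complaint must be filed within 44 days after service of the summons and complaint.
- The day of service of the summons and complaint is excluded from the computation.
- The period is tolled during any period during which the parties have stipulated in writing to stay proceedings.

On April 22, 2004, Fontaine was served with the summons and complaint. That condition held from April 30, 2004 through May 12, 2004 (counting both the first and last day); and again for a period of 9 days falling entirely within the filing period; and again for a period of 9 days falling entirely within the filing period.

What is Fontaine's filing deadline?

July 6, 2004

44 days after April 22, 2004 is June 5, 2004.
From April 30, 2004 through May 12, 2004 inclusive is 13 days; tolling adds 13 days: June 5, 2004 + 13 days = June 18, 2004.
Tolling adds 9 days: June 18, 2004 + 9 days = June 27, 2004.
Tolling adds 9 days: June 27, 2004 + 9 days = July 6, 2004.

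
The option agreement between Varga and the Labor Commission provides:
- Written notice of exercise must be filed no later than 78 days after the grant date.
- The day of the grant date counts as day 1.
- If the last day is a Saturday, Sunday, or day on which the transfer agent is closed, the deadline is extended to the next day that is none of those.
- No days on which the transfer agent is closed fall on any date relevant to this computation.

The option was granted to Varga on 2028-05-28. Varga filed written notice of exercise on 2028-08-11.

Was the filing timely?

Yes

Counting 2028-05-28 as day 1, day 78 is August 13, 2028.
August 13, 2028 is Sunday. The next qualifying day is August 14, 2028.
The deadline is August 14, 2028; the filing on August 11, 2028 is on or before that date.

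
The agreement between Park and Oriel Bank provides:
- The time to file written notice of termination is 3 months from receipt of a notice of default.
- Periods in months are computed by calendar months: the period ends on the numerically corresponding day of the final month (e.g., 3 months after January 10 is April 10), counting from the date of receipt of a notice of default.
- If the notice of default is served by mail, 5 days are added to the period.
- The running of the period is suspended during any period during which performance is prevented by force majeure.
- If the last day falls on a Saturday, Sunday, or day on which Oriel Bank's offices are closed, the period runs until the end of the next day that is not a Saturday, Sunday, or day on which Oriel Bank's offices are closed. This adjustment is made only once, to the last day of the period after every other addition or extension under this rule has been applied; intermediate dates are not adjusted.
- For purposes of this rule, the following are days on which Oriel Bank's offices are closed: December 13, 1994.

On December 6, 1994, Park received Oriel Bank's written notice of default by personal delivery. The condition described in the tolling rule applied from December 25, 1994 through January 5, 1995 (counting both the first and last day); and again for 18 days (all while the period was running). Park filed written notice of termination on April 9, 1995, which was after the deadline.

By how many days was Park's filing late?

3 months after December 6, 1994 is March 6, 1995.
Service was not by mail, so no mail extension applies.
From December 25, 1994 through January 5, 1995 inclusive is 12 days; tolling adds 12 days: March 6, 1995 + 12 days = March 18, 1995.
Tolling adds 18 days: March 18, 1995 + 18 days = April 5, 1995.
April 5, 1995 is a Wednesday and not a day on which Oriel Bank's offices are closed, so no extension applies.
The deadline is April 5, 1995; from April 5, 1995 to April 9, 1995 is 4 days.

4 days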